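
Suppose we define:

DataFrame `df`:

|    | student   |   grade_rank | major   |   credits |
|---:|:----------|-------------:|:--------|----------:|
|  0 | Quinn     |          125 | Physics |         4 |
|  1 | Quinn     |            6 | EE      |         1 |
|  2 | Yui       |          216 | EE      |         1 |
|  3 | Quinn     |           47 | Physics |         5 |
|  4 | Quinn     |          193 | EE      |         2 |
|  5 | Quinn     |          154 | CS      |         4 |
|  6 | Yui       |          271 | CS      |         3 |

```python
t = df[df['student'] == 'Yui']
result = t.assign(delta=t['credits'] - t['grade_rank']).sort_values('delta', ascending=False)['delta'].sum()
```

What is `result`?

-483

filter rows where student == 'Yui':
  student  grade_rank major  credits
2     Yui         216    EE        1
6     Yui         271    CS        3
add column delta = t['credits'] - t['grade_rank']:
  student  grade_rank major  credits  delta
2     Yui         216    EE        1   -215
6     Yui         271    CS        3   -268
sort by delta descending:
  student  grade_rank major  credits  delta
2     Yui         216    EE        1   -215
6     Yui         271    CS        3   -268
So sum() = -483.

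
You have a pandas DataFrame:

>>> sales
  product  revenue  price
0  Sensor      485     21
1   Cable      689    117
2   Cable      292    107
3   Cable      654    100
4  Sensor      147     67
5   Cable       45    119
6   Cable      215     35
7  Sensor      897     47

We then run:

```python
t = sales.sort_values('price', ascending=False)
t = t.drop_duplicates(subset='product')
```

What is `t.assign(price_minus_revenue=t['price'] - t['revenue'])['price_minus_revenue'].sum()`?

sort by price descending:
  product  revenue  price
5   Cable       45    119
1   Cable      689    117
2   Cable      292    107
3   Cable      654    100
4  Sensor      147     67
7  Sensor      897     47
6   Cable      215     35
0  Sensor      485     21
drop duplicate product (keep=first):
  product  revenue  price
5   Cable       45    119
4  Sensor      147     67
add column price_minus_revenue = t['price'] - t['revenue']:
  product  revenue  price  price_minus_revenue
5   Cable       45    119                   74
4  Sensor      147     67                  -80
sum of column 'price_minus_revenue' → -6

-6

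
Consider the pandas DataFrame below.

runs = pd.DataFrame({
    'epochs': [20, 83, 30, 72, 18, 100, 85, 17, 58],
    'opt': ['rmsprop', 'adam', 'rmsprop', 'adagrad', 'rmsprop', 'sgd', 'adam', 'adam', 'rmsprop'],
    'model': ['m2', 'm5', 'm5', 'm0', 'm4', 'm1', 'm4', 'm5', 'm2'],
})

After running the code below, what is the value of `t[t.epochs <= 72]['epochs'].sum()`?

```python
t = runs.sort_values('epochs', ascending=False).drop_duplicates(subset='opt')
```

sort by epochs descending:
   epochs      opt model
5     100      sgd    m1
6      85     adam    m4
1      83     adam    m5
3      72  adagrad    m0
8      58  rmsprop    m2
2      30  rmsprop    m5
0      20  rmsprop    m2
4      18  rmsprop    m4
7      17     adam    m5
drop duplicate opt (keep=first):
   epochs      opt model
5     100      sgd    m1
6      85     adam    m4
3      72  adagrad    m0
8      58  rmsprop    m2
filter rows where epochs <= 72:
   epochs      opt model
3      72  adagrad    m0
8      58  rmsprop    m2
sum of column 'epochs' → 130

130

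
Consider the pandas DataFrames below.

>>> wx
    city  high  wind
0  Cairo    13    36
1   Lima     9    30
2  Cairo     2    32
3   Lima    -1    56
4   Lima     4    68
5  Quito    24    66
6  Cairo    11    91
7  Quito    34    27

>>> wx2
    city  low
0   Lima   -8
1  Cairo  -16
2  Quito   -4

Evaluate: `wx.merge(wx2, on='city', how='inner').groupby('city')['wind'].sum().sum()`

merge on 'city' (how='inner') → 8 rows:
    city  high  wind  low
0  Cairo    13    36  -16
1   Lima     9    30   -8
2  Cairo     2    32  -16
3   Lima    -1    56   -8
4   Lima     4    68   -8
5  Quito    24    66   -4
6  Cairo    11    91  -16
7  Quito    34    27   -4
group by city, sum of wind:
city
Cairo    159
Lima     154
Quito     93
Name: wind, dtype: int64
Then the sum of the resulting series: 406

406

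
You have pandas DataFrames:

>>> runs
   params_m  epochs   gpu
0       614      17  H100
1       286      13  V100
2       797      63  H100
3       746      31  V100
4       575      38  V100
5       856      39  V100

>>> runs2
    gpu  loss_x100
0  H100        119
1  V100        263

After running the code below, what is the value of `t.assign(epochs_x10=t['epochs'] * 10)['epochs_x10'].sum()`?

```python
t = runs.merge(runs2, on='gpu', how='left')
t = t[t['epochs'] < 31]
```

merge on 'gpu' (how='left') → 6 rows:
   params_m  epochs   gpu  loss_x100
0       614      17  H100        119
1       286      13  V100        263
2       797      63  H100        119
3       746      31  V100        263
4       575      38  V100        263
5       856      39  V100        263
filter rows where epochs < 31:
   params_m  epochs   gpu  loss_x100
0       614      17  H100        119
1       286      13  V100        263
add column epochs_x10 = t['epochs'] * 10:
   params_m  epochs   gpu  loss_x100  epochs_x10
0       614      17  H100        119         170
1       286      13  V100        263         130
The sum of column 'epochs_x10' is 300.

300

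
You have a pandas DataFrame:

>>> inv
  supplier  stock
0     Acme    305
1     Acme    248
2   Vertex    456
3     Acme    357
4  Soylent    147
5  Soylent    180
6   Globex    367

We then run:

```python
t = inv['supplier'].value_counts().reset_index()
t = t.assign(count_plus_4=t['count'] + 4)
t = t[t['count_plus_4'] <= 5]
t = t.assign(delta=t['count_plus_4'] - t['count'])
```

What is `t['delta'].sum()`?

value_counts of supplier:
supplier
Acme       3
Soylent    2
Vertex     1
Globex     1
Name: count, dtype: int64
reset_index():
  supplier  count
0     Acme      3
1  Soylent      2
2   Vertex      1
3   Globex      1
add column count_plus_4 = t['count'] + 4:
  supplier  count  count_plus_4
0     Acme      3             7
1  Soylent      2             6
2   Vertex      1             5
3   Globex      1             5
filter rows where count_plus_4 <= 5:
  supplier  count  count_plus_4
2   Vertex      1             5
3   Globex      1             5
add column delta = t['count_plus_4'] - t['count']:
  supplier  count  count_plus_4  delta
2   Vertex      1             5      4
3   Globex      1             5      4
So sum() = 8.

8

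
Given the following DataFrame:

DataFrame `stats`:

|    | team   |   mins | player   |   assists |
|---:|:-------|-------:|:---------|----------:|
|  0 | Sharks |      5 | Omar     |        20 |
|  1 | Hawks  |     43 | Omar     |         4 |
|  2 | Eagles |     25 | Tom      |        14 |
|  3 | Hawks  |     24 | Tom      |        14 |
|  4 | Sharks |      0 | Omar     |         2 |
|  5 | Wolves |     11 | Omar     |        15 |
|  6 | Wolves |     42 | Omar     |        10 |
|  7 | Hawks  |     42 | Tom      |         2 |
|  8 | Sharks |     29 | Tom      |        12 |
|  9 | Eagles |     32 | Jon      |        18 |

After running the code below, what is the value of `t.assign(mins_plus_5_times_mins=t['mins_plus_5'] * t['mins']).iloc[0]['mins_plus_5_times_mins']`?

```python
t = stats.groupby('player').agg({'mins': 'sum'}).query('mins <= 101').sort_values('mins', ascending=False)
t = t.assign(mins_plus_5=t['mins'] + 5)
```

group by player, sum of mins:
        mins
player      
Jon       32
Omar     101
Tom      120
filter rows where mins <= 101:
        mins
player      
Jon       32
Omar     101
sort by mins descending:
        mins
player      
Omar     101
Jon       32
add column mins_plus_5 = t['mins'] + 5:
        mins  mins_plus_5
player                   
Omar     101          106
Jon       32           37
add column mins_plus_5_times_mins = t['mins_plus_5'] * t['mins']:
        mins  mins_plus_5  mins_plus_5_times_mins
player                                           
Omar     101          106                   10706
Jon       32           37                    1184

10706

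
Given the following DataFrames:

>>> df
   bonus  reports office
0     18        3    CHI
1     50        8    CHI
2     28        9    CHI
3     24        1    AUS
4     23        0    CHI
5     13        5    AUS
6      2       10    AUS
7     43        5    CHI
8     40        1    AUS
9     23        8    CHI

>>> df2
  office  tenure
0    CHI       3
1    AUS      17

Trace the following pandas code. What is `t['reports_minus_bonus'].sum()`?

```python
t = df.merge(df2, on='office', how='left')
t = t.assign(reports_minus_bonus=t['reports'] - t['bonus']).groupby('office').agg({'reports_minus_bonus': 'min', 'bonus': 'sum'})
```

-81

merge on 'office' (how='left') → 10 rows:
   bonus  reports office  tenure
0     18        3    CHI       3
1     50        8    CHI       3
2     28        9    CHI       3
3     24        1    AUS      17
4     23        0    CHI       3
5     13        5    AUS      17
6      2       10    AUS      17
7     43        5    CHI       3
8     40        1    AUS      17
9     23        8    CHI       3
add column reports_minus_bonus = t['reports'] - t['bonus']:
   bonus  reports office  tenure  reports_minus_bonus
0     18        3    CHI       3                  -15
1     50        8    CHI       3                  -42
2     28        9    CHI       3                  -19
3     24        1    AUS      17                  -23
4     23        0    CHI       3                  -23
5     13        5    AUS      17                   -8
6      2       10    AUS      17                    8
7     43        5    CHI       3                  -38
8     40        1    AUS      17                  -39
9     23        8    CHI       3                  -15
group by office: min(reports_minus_bonus), sum(bonus):
        reports_minus_bonus  bonus
office                            
AUS                     -39     79
CHI                     -42    185
Then the sum of column 'reports_minus_bonus': -81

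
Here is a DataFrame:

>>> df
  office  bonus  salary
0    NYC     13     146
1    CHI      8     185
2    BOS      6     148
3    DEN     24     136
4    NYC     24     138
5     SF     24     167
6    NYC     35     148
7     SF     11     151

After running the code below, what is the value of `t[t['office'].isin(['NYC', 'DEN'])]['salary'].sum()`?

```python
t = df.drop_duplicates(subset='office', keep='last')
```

284

drop duplicate office (keep=last):
  office  bonus  salary
1    CHI      8     185
2    BOS      6     148
3    DEN     24     136
6    NYC     35     148
7     SF     11     151
filter rows where office in ['NYC', 'DEN']:
  office  bonus  salary
3    DEN     24     136
6    NYC     35     148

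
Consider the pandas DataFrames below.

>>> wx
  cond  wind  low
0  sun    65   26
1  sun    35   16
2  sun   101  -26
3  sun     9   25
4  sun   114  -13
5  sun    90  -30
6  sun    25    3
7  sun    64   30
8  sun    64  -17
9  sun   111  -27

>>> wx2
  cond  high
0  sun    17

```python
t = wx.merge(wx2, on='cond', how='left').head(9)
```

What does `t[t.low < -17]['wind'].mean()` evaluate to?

merge on 'cond' (how='left') → 10 rows:
  cond  wind  low  high
0  sun    65   26    17
1  sun    35   16    17
2  sun   101  -26    17
3  sun     9   25    17
4  sun   114  -13    17
5  sun    90  -30    17
6  sun    25    3    17
7  sun    64   30    17
8  sun    64  -17    17
9  sun   111  -27    17
take first 9 rows:
  cond  wind  low  high
0  sun    65   26    17
1  sun    35   16    17
2  sun   101  -26    17
3  sun     9   25    17
4  sun   114  -13    17
5  sun    90  -30    17
6  sun    25    3    17
7  sun    64   30    17
8  sun    64  -17    17
filter rows where low < -17:
  cond  wind  low  high
2  sun   101  -26    17
5  sun    90  -30    17

95.5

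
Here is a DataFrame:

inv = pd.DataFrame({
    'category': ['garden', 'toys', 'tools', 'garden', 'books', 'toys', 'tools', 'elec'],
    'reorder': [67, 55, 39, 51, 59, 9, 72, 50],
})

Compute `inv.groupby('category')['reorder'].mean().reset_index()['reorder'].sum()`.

255.5

group by category, mean of reorder:
category
books     59.0
elec      50.0
garden    59.0
tools     55.5
toys      32.0
Name: reorder, dtype: float64
reset_index():
  category  reorder
0    books     59.0
1     elec     50.0
2   garden     59.0
3    tools     55.5
4     toys     32.0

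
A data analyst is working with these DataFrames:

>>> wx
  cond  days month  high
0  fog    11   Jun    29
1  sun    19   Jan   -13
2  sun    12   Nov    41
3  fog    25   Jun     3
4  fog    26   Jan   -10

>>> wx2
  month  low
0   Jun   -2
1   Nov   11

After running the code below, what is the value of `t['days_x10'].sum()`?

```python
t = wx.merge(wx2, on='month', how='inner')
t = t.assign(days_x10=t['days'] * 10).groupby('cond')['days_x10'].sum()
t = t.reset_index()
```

merge on 'month' (how='inner') → 3 rows:
  cond  days month  high  low
0  fog    11   Jun    29   -2
1  sun    12   Nov    41   11
2  fog    25   Jun     3   -2
add column days_x10 = t['days'] * 10:
  cond  days month  high  low  days_x10
0  fog    11   Jun    29   -2       110
1  sun    12   Nov    41   11       120
2  fog    25   Jun     3   -2       250
group by cond, sum of days_x10:
cond
fog    360
sun    120
Name: days_x10, dtype: int64
reset_index():
  cond  days_x10
0  fog       360
1  sun       120
Taking the sum of column 'days_x10' gives 480.

480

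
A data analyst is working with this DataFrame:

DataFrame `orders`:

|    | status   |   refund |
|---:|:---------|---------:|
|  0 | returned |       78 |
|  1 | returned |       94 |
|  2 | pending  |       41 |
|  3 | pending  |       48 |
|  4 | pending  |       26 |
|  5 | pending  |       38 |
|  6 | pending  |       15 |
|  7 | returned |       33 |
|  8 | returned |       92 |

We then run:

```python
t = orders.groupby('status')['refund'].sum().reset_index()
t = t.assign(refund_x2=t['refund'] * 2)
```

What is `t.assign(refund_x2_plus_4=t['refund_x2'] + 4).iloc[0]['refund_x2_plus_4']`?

340

group by status, sum of refund:
status
pending     168
returned    297
Name: refund, dtype: int64
reset_index():
     status  refund
0   pending     168
1  returned     297
add column refund_x2 = t['refund'] * 2:
     status  refund  refund_x2
0   pending     168        336
1  returned     297        594
add column refund_x2_plus_4 = t['refund_x2'] + 4:
     status  refund  refund_x2  refund_x2_plus_4
0   pending     168        336               340
1  returned     297        594               598
The value at position 0, column 'refund_x2_plus_4' is 340.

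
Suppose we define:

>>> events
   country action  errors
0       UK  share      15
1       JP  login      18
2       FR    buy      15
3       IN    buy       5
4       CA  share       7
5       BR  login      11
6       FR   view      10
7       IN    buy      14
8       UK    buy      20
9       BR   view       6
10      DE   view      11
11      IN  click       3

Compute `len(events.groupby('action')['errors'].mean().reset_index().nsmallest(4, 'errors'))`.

4

group by action, mean of errors:
action
buy      13.5
click     3.0
login    14.5
share    11.0
view      9.0
Name: errors, dtype: float64
reset_index():
  action  errors
0    buy    13.5
1  click     3.0
2  login    14.5
3  share    11.0
4   view     9.0
take 4 rows with smallest errors:
  action  errors
1  click     3.0
4   view     9.0
3  share    11.0
0    buy    13.5
Hence 4.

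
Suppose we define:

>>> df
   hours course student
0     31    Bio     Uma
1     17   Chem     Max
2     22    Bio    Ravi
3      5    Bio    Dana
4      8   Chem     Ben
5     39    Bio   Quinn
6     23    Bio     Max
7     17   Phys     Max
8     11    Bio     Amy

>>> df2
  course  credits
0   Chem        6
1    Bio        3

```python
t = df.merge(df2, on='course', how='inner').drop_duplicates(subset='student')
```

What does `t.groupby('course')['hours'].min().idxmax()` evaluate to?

merge on 'course' (how='inner') → 8 rows:
   hours course student  credits
0     31    Bio     Uma        3
1     17   Chem     Max        6
2     22    Bio    Ravi        3
3      5    Bio    Dana        3
4      8   Chem     Ben        6
5     39    Bio   Quinn        3
6     23    Bio     Max        3
7     11    Bio     Amy        3
drop duplicate student (keep=first):
   hours course student  credits
0     31    Bio     Uma        3
1     17   Chem     Max        6
2     22    Bio    Ravi        3
3      5    Bio    Dana        3
4      8   Chem     Ben        6
5     39    Bio   Quinn        3
7     11    Bio     Amy        3
group by course, min of hours:
course
Bio     5
Chem    8
Name: hours, dtype: int64

Chem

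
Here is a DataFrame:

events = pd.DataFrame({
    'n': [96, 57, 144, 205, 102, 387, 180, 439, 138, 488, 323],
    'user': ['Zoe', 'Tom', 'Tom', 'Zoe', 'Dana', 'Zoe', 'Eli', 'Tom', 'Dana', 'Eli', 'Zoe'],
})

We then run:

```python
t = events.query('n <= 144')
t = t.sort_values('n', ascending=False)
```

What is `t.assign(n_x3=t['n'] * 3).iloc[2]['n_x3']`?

306

filter rows where n <= 144:
     n  user
0   96   Zoe
1   57   Tom
2  144   Tom
4  102  Dana
8  138  Dana
sort by n descending:
     n  user
2  144   Tom
8  138  Dana
4  102  Dana
0   96   Zoe
1   57   Tom
add column n_x3 = t['n'] * 3:
     n  user  n_x3
2  144   Tom   432
8  138  Dana   414
4  102  Dana   306
0   96   Zoe   288
1   57   Tom   171
Taking the value at position 2, column 'n_x3' gives 306.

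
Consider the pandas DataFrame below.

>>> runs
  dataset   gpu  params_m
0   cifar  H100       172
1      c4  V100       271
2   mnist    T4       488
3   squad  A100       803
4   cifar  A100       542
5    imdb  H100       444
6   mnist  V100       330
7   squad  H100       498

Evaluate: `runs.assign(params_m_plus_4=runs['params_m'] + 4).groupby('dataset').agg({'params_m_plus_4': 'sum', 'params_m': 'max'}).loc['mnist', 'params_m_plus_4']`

826

add column params_m_plus_4 = runs['params_m'] + 4:
  dataset   gpu  params_m  params_m_plus_4
0   cifar  H100       172              176
1      c4  V100       271              275
2   mnist    T4       488              492
3   squad  A100       803              807
4   cifar  A100       542              546
5    imdb  H100       444              448
6   mnist  V100       330              334
7   squad  H100       498              502
group by dataset: sum(params_m_plus_4), max(params_m):
         params_m_plus_4  params_m
dataset                           
c4                   275       271
cifar                722       542
imdb                 448       444
mnist                826       488
squad               1309       803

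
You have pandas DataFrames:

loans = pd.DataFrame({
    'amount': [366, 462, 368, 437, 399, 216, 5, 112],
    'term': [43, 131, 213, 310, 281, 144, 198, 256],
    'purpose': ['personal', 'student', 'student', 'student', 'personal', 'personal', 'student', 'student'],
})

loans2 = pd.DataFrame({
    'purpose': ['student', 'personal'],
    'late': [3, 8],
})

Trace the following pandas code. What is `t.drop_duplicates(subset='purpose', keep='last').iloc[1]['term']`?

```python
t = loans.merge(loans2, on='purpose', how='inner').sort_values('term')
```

310

merge on 'purpose' (how='inner') → 8 rows:
   amount  term   purpose  late
0     366    43  personal     8
1     462   131   student     3
2     368   213   student     3
3     437   310   student     3
4     399   281  personal     8
5     216   144  personal     8
6       5   198   student     3
7     112   256   student     3
sort by term:
   amount  term   purpose  late
0     366    43  personal     8
1     462   131   student     3
5     216   144  personal     8
6       5   198   student     3
2     368   213   student     3
7     112   256   student     3
4     399   281  personal     8
3     437   310   student     3
drop duplicate purpose (keep=last):
   amount  term   purpose  late
4     399   281  personal     8
3     437   310   student     3
Hence 310.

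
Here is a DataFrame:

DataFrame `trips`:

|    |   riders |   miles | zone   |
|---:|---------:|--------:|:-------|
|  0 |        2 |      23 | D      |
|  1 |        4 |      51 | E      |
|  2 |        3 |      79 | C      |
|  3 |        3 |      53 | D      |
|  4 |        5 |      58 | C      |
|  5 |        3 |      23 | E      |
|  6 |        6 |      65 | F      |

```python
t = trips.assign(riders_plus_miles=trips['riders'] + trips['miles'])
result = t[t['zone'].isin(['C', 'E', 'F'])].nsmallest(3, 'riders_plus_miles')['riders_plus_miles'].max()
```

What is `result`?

63

add column riders_plus_miles = trips['riders'] + trips['miles']:
   riders  miles zone  riders_plus_miles
0       2     23    D                 25
1       4     51    E                 55
2       3     79    C                 82
3       3     53    D                 56
4       5     58    C                 63
5       3     23    E                 26
6       6     65    F                 71
filter rows where zone in ['C', 'E', 'F']:
   riders  miles zone  riders_plus_miles
1       4     51    E                 55
2       3     79    C                 82
4       5     58    C                 63
5       3     23    E                 26
6       6     65    F                 71
take 3 rows with smallest riders_plus_miles:
   riders  miles zone  riders_plus_miles
5       3     23    E                 26
1       4     51    E                 55
4       5     58    C                 63
max of column 'riders_plus_miles' → 63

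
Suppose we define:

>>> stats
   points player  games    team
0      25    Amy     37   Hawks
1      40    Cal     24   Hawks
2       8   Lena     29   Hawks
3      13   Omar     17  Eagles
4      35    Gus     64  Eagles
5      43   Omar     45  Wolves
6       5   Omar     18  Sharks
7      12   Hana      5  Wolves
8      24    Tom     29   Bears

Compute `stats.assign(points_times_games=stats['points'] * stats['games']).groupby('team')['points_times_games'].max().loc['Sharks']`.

add column points_times_games = stats['points'] * stats['games']:
   points player  games    team  points_times_games
0      25    Amy     37   Hawks                 925
1      40    Cal     24   Hawks                 960
2       8   Lena     29   Hawks                 232
3      13   Omar     17  Eagles                 221
4      35    Gus     64  Eagles                2240
5      43   Omar     45  Wolves                1935
6       5   Omar     18  Sharks                  90
7      12   Hana      5  Wolves                  60
8      24    Tom     29   Bears                 696
group by team, max of points_times_games:
team
Bears      696
Eagles    2240
Hawks      960
Sharks      90
Wolves    1935
Name: points_times_games, dtype: int64
Reading off the value at index 'Sharks', we get 90.

90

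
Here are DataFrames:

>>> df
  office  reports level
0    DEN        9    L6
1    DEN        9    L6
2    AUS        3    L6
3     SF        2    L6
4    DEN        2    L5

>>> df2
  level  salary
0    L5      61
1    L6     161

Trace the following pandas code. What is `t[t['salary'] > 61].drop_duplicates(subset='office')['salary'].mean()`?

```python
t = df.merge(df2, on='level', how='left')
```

161.0

merge on 'level' (how='left') → 5 rows:
  office  reports level  salary
0    DEN        9    L6     161
1    DEN        9    L6     161
2    AUS        3    L6     161
3     SF        2    L6     161
4    DEN        2    L5      61
filter rows where salary > 61:
  office  reports level  salary
0    DEN        9    L6     161
1    DEN        9    L6     161
2    AUS        3    L6     161
3     SF        2    L6     161
drop duplicate office (keep=first):
  office  reports level  salary
0    DEN        9    L6     161
2    AUS        3    L6     161
3     SF        2    L6     161
Hence 161.0.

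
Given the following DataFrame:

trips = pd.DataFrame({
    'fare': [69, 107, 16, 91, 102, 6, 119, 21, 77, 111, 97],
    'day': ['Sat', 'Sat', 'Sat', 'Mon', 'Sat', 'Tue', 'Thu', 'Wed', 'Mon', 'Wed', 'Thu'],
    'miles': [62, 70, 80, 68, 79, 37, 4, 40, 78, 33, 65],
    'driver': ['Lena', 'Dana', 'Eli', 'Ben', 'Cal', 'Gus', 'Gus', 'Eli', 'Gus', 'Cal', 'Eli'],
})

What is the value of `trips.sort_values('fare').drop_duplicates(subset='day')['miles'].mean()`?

60.0

sort by fare:
    fare  day  miles driver
5      6  Tue     37    Gus
2     16  Sat     80    Eli
7     21  Wed     40    Eli
0     69  Sat     62   Lena
8     77  Mon     78    Gus
3     91  Mon     68    Ben
10    97  Thu     65    Eli
4    102  Sat     79    Cal
1    107  Sat     70   Dana
9    111  Wed     33    Cal
6    119  Thu      4    Gus
drop duplicate day (keep=first):
    fare  day  miles driver
5      6  Tue     37    Gus
2     16  Sat     80    Eli
7     21  Wed     40    Eli
8     77  Mon     78    Gus
10    97  Thu     65    Eli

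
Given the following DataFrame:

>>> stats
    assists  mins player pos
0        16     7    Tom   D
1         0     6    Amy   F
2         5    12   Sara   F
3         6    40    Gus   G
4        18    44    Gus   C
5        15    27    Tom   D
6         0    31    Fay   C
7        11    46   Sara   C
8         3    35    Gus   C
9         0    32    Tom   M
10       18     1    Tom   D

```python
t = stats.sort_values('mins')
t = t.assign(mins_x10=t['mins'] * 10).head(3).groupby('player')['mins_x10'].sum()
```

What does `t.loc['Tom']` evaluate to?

80

sort by mins:
    assists  mins player pos
10       18     1    Tom   D
1         0     6    Amy   F
0        16     7    Tom   D
2         5    12   Sara   F
5        15    27    Tom   D
6         0    31    Fay   C
9         0    32    Tom   M
8         3    35    Gus   C
3         6    40    Gus   G
4        18    44    Gus   C
7        11    46   Sara   C
add column mins_x10 = t['mins'] * 10:
    assists  mins player pos  mins_x10
10       18     1    Tom   D        10
1         0     6    Amy   F        60
0        16     7    Tom   D        70
2         5    12   Sara   F       120
5        15    27    Tom   D       270
6         0    31    Fay   C       310
9         0    32    Tom   M       320
8         3    35    Gus   C       350
3         6    40    Gus   G       400
4        18    44    Gus   C       440
7        11    46   Sara   C       460
take first 3 rows:
    assists  mins player pos  mins_x10
10       18     1    Tom   D        10
1         0     6    Amy   F        60
0        16     7    Tom   D        70
group by player, sum of mins_x10:
player
Amy    60
Tom    80
Name: mins_x10, dtype: int64
The value at index 'Tom' is 80.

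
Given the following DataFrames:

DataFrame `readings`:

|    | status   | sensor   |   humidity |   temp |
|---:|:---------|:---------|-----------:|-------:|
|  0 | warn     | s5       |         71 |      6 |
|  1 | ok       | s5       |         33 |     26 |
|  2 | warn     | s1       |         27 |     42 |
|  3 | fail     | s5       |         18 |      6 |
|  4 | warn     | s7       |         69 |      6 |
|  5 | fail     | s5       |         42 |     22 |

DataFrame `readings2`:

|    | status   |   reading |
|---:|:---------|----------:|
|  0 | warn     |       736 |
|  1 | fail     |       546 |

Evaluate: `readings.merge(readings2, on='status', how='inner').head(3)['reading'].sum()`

merge on 'status' (how='inner') → 5 rows:
  status sensor  humidity  temp  reading
0   warn     s5        71     6      736
1   warn     s1        27    42      736
2   fail     s5        18     6      546
3   warn     s7        69     6      736
4   fail     s5        42    22      546
take first 3 rows:
  status sensor  humidity  temp  reading
0   warn     s5        71     6      736
1   warn     s1        27    42      736
2   fail     s5        18     6      546
Then the sum of column 'reading': 2018

2018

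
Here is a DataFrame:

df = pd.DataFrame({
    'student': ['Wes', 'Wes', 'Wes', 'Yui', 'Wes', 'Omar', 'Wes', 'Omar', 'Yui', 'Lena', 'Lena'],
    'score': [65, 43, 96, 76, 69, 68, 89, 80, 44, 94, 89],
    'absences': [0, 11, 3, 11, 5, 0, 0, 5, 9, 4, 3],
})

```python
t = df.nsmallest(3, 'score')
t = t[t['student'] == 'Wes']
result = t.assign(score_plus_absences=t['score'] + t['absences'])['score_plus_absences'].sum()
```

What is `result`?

119

take 3 rows with smallest score:
  student  score  absences
1     Wes     43        11
8     Yui     44         9
0     Wes     65         0
filter rows where student == 'Wes':
  student  score  absences
1     Wes     43        11
0     Wes     65         0
add column score_plus_absences = t['score'] + t['absences']:
  student  score  absences  score_plus_absences
1     Wes     43        11                   54
0     Wes     65         0                   65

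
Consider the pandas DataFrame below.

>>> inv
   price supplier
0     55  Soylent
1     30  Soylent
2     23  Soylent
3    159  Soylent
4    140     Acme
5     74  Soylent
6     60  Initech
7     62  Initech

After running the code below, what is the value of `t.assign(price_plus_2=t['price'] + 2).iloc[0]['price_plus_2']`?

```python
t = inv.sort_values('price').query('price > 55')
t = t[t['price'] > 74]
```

sort by price:
   price supplier
2     23  Soylent
1     30  Soylent
0     55  Soylent
6     60  Initech
7     62  Initech
5     74  Soylent
4    140     Acme
3    159  Soylent
filter rows where price > 55:
   price supplier
6     60  Initech
7     62  Initech
5     74  Soylent
4    140     Acme
3    159  Soylent
filter rows where price > 74:
   price supplier
4    140     Acme
3    159  Soylent
add column price_plus_2 = t['price'] + 2:
   price supplier  price_plus_2
4    140     Acme           142
3    159  Soylent           161
Finally, value at position 0, column 'price_plus_2' = 142.

142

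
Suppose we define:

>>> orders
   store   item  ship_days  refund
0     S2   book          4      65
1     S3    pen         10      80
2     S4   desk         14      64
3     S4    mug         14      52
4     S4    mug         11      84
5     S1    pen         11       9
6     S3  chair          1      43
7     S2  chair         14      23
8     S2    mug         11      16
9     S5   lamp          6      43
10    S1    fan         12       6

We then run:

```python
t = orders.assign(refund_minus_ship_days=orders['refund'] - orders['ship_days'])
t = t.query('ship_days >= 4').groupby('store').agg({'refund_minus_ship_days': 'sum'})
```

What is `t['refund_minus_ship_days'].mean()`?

67.0

add column refund_minus_ship_days = orders['refund'] - orders['ship_days']:
   store   item  ship_days  refund  refund_minus_ship_days
0     S2   book          4      65                      61
1     S3    pen         10      80                      70
2     S4   desk         14      64                      50
3     S4    mug         14      52                      38
4     S4    mug         11      84                      73
5     S1    pen         11       9                      -2
6     S3  chair          1      43                      42
7     S2  chair         14      23                       9
8     S2    mug         11      16                       5
9     S5   lamp          6      43                      37
10    S1    fan         12       6                      -6
filter rows where ship_days >= 4:
   store   item  ship_days  refund  refund_minus_ship_days
0     S2   book          4      65                      61
1     S3    pen         10      80                      70
2     S4   desk         14      64                      50
3     S4    mug         14      52                      38
4     S4    mug         11      84                      73
5     S1    pen         11       9                      -2
7     S2  chair         14      23                       9
8     S2    mug         11      16                       5
9     S5   lamp          6      43                      37
10    S1    fan         12       6                      -6
group by store, sum of refund_minus_ship_days:
       refund_minus_ship_days
store                        
S1                         -8
S2                         75
S3                         70
S4                        161
S5                         37
Hence 67.0.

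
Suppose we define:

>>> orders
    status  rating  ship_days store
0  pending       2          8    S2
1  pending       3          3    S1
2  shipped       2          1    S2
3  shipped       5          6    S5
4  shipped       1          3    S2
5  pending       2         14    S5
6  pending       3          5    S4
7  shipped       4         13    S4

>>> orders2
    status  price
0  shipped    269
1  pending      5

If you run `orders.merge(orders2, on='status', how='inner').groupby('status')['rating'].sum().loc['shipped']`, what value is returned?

12

merge on 'status' (how='inner') → 8 rows:
    status  rating  ship_days store  price
0  pending       2          8    S2      5
1  pending       3          3    S1      5
2  shipped       2          1    S2    269
3  shipped       5          6    S5    269
4  shipped       1          3    S2    269
5  pending       2         14    S5      5
6  pending       3          5    S4      5
7  shipped       4         13    S4    269
group by status, sum of rating:
status
pending    10
shipped    12
Name: rating, dtype: int64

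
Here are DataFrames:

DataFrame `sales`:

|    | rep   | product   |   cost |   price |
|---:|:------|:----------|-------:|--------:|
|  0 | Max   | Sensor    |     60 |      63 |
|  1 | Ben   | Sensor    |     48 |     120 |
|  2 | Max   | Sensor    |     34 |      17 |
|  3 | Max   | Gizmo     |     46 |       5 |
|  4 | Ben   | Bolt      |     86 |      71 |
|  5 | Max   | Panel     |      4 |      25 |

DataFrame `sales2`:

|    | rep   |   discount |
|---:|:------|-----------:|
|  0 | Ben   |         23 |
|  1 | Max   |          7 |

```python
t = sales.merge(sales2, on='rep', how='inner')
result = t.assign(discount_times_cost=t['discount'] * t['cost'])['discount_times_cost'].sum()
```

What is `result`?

merge on 'rep' (how='inner') → 6 rows:
   rep product  cost  price  discount
0  Max  Sensor    60     63         7
1  Ben  Sensor    48    120        23
2  Max  Sensor    34     17         7
3  Max   Gizmo    46      5         7
4  Ben    Bolt    86     71        23
5  Max   Panel     4     25         7
add column discount_times_cost = t['discount'] * t['cost']:
   rep product  cost  price  discount  discount_times_cost
0  Max  Sensor    60     63         7                  420
1  Ben  Sensor    48    120        23                 1104
2  Max  Sensor    34     17         7                  238
3  Max   Gizmo    46      5         7                  322
4  Ben    Bolt    86     71        23                 1978
5  Max   Panel     4     25         7                   28
sum of column 'discount_times_cost' → 4090

4090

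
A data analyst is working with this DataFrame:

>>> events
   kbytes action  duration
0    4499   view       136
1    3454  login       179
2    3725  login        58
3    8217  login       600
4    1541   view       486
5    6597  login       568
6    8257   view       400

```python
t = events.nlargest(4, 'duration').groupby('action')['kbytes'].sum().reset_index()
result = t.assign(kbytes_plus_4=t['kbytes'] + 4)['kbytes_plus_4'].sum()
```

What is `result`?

24620

take 4 rows with largest duration:
   kbytes action  duration
3    8217  login       600
5    6597  login       568
4    1541   view       486
6    8257   view       400
group by action, sum of kbytes:
action
login    14814
view      9798
Name: kbytes, dtype: int64
reset_index():
  action  kbytes
0  login   14814
1   view    9798
add column kbytes_plus_4 = t['kbytes'] + 4:
  action  kbytes  kbytes_plus_4
0  login   14814          14818
1   view    9798           9802
So sum() = 24620.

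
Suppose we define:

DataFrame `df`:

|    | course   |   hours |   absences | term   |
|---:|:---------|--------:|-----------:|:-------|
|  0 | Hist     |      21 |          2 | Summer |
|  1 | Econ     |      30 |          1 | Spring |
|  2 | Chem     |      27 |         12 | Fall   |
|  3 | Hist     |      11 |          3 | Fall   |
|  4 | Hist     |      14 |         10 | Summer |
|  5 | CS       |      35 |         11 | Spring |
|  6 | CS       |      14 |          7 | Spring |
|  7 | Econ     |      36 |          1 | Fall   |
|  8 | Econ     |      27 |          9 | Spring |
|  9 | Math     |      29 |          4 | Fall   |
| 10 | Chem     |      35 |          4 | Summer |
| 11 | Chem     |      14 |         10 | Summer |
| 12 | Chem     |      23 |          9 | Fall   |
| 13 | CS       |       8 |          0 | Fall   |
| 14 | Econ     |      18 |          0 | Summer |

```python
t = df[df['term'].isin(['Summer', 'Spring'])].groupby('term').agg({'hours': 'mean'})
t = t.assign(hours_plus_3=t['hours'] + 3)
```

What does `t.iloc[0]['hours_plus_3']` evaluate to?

filter rows where term in ['Summer', 'Spring']:
   course  hours  absences    term
0    Hist     21         2  Summer
1    Econ     30         1  Spring
4    Hist     14        10  Summer
5      CS     35        11  Spring
6      CS     14         7  Spring
8    Econ     27         9  Spring
10   Chem     35         4  Summer
11   Chem     14        10  Summer
14   Econ     18         0  Summer
group by term, mean of hours:
        hours
term         
Spring   26.5
Summer   20.4
add column hours_plus_3 = t['hours'] + 3:
        hours  hours_plus_3
term                       
Spring   26.5          29.5
Summer   20.4          23.4
Hence 29.5.

29.5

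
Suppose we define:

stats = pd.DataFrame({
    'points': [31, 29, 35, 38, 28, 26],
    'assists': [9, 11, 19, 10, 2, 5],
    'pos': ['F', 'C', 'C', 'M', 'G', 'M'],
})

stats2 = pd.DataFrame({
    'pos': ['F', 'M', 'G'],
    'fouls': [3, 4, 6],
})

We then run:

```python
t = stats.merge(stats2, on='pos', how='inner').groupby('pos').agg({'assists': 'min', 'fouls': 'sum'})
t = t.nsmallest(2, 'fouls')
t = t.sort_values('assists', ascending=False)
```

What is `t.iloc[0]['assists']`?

9

merge on 'pos' (how='inner') → 4 rows:
   points  assists pos  fouls
0      31        9   F      3
1      38       10   M      4
2      28        2   G      6
3      26        5   M      4
group by pos: min(assists), sum(fouls):
     assists  fouls
pos                
F          9      3
G          2      6
M          5      8
take 2 rows with smallest fouls:
     assists  fouls
pos                
F          9      3
G          2      6
sort by assists descending:
     assists  fouls
pos                
F          9      3
G          2      6
Finally, value at position 0, column 'assists' = 9.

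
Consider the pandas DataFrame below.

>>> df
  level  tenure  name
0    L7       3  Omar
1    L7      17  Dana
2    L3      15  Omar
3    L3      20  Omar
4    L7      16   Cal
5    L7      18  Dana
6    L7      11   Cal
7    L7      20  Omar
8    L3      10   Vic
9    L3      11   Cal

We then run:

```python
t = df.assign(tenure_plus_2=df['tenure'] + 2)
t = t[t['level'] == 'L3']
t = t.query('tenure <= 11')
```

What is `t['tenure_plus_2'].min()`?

add column tenure_plus_2 = df['tenure'] + 2:
  level  tenure  name  tenure_plus_2
0    L7       3  Omar              5
1    L7      17  Dana             19
2    L3      15  Omar             17
3    L3      20  Omar             22
4    L7      16   Cal             18
5    L7      18  Dana             20
6    L7      11   Cal             13
7    L7      20  Omar             22
8    L3      10   Vic             12
9    L3      11   Cal             13
filter rows where level == 'L3':
  level  tenure  name  tenure_plus_2
2    L3      15  Omar             17
3    L3      20  Omar             22
8    L3      10   Vic             12
9    L3      11   Cal             13
filter rows where tenure <= 11:
  level  tenure name  tenure_plus_2
8    L3      10  Vic             12
9    L3      11  Cal             13
So min() = 12.

12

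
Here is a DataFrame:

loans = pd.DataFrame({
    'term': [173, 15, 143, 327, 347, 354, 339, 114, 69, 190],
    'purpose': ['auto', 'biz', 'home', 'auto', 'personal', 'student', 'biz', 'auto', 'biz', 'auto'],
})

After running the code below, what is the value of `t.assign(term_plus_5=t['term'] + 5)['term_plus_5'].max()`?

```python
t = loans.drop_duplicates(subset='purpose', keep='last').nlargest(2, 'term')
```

359

drop duplicate purpose (keep=last):
   term   purpose
2   143      home
4   347  personal
5   354   student
8    69       biz
9   190      auto
take 2 rows with largest term:
   term   purpose
5   354   student
4   347  personal
add column term_plus_5 = t['term'] + 5:
   term   purpose  term_plus_5
5   354   student          359
4   347  personal          352
Finally, max of column 'term_plus_5' = 359.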